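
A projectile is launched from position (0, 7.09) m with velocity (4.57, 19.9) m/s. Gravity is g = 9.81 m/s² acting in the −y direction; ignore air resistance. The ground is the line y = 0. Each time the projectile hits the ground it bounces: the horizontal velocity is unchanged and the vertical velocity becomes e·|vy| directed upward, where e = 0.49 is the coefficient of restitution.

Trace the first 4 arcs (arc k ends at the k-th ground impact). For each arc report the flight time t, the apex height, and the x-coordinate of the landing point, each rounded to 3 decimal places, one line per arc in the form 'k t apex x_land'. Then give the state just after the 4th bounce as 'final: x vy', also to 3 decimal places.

1 4.387 27.274 20.047
2 2.311 6.548 30.608
3 1.132 1.572 35.782
4 0.555 0.378 38.318
final: 38.318 1.334

Arc 1: start y=7.090, vy=19.900 → t=4.387, apex=27.274, x_land=20.047, impact vy=-23.133
  bounce: vy ← 0.49·23.133 = 11.335
Arc 2: start y=0.000, vy=11.335 → t=2.311, apex=6.548, x_land=30.608, impact vy=-11.335
  bounce: vy ← 0.49·11.335 = 5.554
Arc 3: start y=0.000, vy=5.554 → t=1.132, apex=1.572, x_land=35.782, impact vy=-5.554
  bounce: vy ← 0.49·5.554 = 2.722
Arc 4: start y=0.000, vy=2.722 → t=0.555, apex=0.378, x_land=38.318, impact vy=-2.722
  bounce: vy ← 0.49·2.722 = 1.334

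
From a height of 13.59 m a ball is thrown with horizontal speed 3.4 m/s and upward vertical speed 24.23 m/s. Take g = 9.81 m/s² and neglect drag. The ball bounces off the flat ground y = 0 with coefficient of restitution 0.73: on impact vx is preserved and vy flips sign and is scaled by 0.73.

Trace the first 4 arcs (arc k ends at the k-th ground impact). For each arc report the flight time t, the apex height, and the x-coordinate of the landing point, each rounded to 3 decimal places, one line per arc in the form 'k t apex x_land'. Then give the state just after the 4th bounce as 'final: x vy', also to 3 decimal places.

Arc 1: start y=13.590, vy=24.230 → t=5.448, apex=43.513, x_land=18.525, impact vy=-29.219
  bounce: vy ← 0.73·29.219 = 21.330
Arc 2: start y=0.000, vy=21.330 → t=4.349, apex=23.188, x_land=33.310, impact vy=-21.330
  bounce: vy ← 0.73·21.330 = 15.571
Arc 3: start y=0.000, vy=15.571 → t=3.174, apex=12.357, x_land=44.103, impact vy=-15.571
  bounce: vy ← 0.73·15.571 = 11.367
Arc 4: start y=0.000, vy=11.367 → t=2.317, apex=6.585, x_land=51.982, impact vy=-11.367
  bounce: vy ← 0.73·11.367 = 8.298

1 5.448 43.513 18.525
2 4.349 23.188 33.310
3 3.174 12.357 44.103
4 2.317 6.585 51.982
final: 51.982 8.298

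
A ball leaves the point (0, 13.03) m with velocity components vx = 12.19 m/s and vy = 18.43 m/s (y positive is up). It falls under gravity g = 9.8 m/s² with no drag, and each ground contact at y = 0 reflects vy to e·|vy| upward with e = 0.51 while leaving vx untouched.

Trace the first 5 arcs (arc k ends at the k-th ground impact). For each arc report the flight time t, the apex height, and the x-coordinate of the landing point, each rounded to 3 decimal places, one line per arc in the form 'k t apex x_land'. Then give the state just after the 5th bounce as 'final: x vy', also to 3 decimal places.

Arc 1: start y=13.030, vy=18.430 → t=4.370, apex=30.360, x_land=53.267, impact vy=-24.394
  bounce: vy ← 0.51·24.394 = 12.441
Arc 2: start y=0.000, vy=12.441 → t=2.539, apex=7.897, x_land=84.217, impact vy=-12.441
  bounce: vy ← 0.51·12.441 = 6.345
Arc 3: start y=0.000, vy=6.345 → t=1.295, apex=2.054, x_land=100.001, impact vy=-6.345
  bounce: vy ← 0.51·6.345 = 3.236
Arc 4: start y=0.000, vy=3.236 → t=0.660, apex=0.534, x_land=108.051, impact vy=-3.236
  bounce: vy ← 0.51·3.236 = 1.650
Arc 5: start y=0.000, vy=1.650 → t=0.337, apex=0.139, x_land=112.157, impact vy=-1.650
  bounce: vy ← 0.51·1.650 = 0.842

1 4.370 30.360 53.267
2 2.539 7.897 84.217
3 1.295 2.054 100.001
4 0.660 0.534 108.051
5 0.337 0.139 112.157
final: 112.157 0.842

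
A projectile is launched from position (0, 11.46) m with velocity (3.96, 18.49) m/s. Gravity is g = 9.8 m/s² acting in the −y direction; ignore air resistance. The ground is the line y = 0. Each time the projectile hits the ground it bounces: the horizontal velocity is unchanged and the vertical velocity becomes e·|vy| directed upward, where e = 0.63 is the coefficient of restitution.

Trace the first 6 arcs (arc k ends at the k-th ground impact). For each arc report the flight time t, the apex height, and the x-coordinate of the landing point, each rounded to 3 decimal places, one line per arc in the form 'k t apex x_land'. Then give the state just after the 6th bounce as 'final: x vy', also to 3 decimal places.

Arc 1: start y=11.460, vy=18.490 → t=4.315, apex=28.903, x_land=17.089, impact vy=-23.801
  bounce: vy ← 0.63·23.801 = 14.995
Arc 2: start y=0.000, vy=14.995 → t=3.060, apex=11.472, x_land=29.207, impact vy=-14.995
  bounce: vy ← 0.63·14.995 = 9.447
Arc 3: start y=0.000, vy=9.447 → t=1.928, apex=4.553, x_land=36.842, impact vy=-9.447
  bounce: vy ← 0.63·9.447 = 5.951
Arc 4: start y=0.000, vy=5.951 → t=1.215, apex=1.807, x_land=41.651, impact vy=-5.951
  bounce: vy ← 0.63·5.951 = 3.749
Arc 5: start y=0.000, vy=3.749 → t=0.765, apex=0.717, x_land=44.682, impact vy=-3.749
  bounce: vy ← 0.63·3.749 = 2.362
Arc 6: start y=0.000, vy=2.362 → t=0.482, apex=0.285, x_land=46.591, impact vy=-2.362
  bounce: vy ← 0.63·2.362 = 1.488

1 4.315 28.903 17.089
2 3.060 11.472 29.207
3 1.928 4.553 36.842
4 1.215 1.807 41.651
5 0.765 0.717 44.682
6 0.482 0.285 46.591
final: 46.591 1.488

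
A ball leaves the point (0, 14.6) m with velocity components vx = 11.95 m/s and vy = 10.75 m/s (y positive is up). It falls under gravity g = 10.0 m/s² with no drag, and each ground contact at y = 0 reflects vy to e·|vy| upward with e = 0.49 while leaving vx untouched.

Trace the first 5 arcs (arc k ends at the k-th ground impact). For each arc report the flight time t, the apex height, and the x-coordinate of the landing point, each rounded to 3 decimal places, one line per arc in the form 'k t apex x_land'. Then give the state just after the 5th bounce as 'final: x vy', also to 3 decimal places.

1 3.094 20.378 36.971
2 1.978 4.893 60.613
3 0.969 1.175 72.198
4 0.475 0.282 77.875
5 0.233 0.068 80.656
final: 80.656 0.570

Arc 1: start y=14.600, vy=10.750 → t=3.094, apex=20.378, x_land=36.971, impact vy=-20.188
  bounce: vy ← 0.49·20.188 = 9.892
Arc 2: start y=0.000, vy=9.892 → t=1.978, apex=4.893, x_land=60.613, impact vy=-9.892
  bounce: vy ← 0.49·9.892 = 4.847
Arc 3: start y=0.000, vy=4.847 → t=0.969, apex=1.175, x_land=72.198, impact vy=-4.847
  bounce: vy ← 0.49·4.847 = 2.375
Arc 4: start y=0.000, vy=2.375 → t=0.475, apex=0.282, x_land=77.875, impact vy=-2.375
  bounce: vy ← 0.49·2.375 = 1.164
Arc 5: start y=0.000, vy=1.164 → t=0.233, apex=0.068, x_land=80.656, impact vy=-1.164
  bounce: vy ← 0.49·1.164 = 0.570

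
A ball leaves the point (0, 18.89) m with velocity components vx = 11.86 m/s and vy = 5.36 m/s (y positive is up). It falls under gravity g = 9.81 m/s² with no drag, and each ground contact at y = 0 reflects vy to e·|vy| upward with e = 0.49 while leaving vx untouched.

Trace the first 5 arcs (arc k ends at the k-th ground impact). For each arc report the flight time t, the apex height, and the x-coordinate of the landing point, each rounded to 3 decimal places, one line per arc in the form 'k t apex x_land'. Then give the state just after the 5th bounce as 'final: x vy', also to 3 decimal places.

Arc 1: start y=18.890, vy=5.360 → t=2.583, apex=20.354, x_land=30.640, impact vy=-19.984
  bounce: vy ← 0.49·19.984 = 9.792
Arc 2: start y=0.000, vy=9.792 → t=1.996, apex=4.887, x_land=54.316, impact vy=-9.792
  bounce: vy ← 0.49·9.792 = 4.798
Arc 3: start y=0.000, vy=4.798 → t=0.978, apex=1.173, x_land=65.918, impact vy=-4.798
  bounce: vy ← 0.49·4.798 = 2.351
Arc 4: start y=0.000, vy=2.351 → t=0.479, apex=0.282, x_land=71.603, impact vy=-2.351
  bounce: vy ← 0.49·2.351 = 1.152
Arc 5: start y=0.000, vy=1.152 → t=0.235, apex=0.068, x_land=74.388, impact vy=-1.152
  bounce: vy ← 0.49·1.152 = 0.564

1 2.583 20.354 30.640
2 1.996 4.887 54.316
3 0.978 1.173 65.918
4 0.479 0.282 71.603
5 0.235 0.068 74.388
final: 74.388 0.564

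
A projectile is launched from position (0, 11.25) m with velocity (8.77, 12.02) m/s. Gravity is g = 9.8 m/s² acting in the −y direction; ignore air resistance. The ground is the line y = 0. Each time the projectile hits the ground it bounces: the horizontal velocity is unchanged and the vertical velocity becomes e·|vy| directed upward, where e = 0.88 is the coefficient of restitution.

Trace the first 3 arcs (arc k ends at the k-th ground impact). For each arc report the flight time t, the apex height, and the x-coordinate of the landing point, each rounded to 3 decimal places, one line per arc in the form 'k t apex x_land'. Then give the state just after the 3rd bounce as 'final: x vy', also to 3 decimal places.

1 3.176 18.621 27.853
2 3.431 14.420 57.943
3 3.019 11.167 84.422
final: 84.422 13.019

Arc 1: start y=11.250, vy=12.020 → t=3.176, apex=18.621, x_land=27.853, impact vy=-19.104
  bounce: vy ← 0.88·19.104 = 16.812
Arc 2: start y=0.000, vy=16.812 → t=3.431, apex=14.420, x_land=57.943, impact vy=-16.812
  bounce: vy ← 0.88·16.812 = 14.794
Arc 3: start y=0.000, vy=14.794 → t=3.019, apex=11.167, x_land=84.422, impact vy=-14.794
  bounce: vy ← 0.88·14.794 = 13.019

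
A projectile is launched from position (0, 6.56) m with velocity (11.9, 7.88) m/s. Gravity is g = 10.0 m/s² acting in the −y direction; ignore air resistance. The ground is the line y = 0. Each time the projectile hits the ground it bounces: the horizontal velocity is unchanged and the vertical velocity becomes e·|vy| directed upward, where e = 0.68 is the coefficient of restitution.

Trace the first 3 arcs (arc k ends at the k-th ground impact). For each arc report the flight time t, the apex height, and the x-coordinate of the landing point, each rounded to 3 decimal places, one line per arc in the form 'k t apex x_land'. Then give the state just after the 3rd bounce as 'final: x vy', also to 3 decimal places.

1 2.178 9.665 25.922
2 1.891 4.469 48.422
3 1.286 2.066 63.723
final: 63.723 4.372

Arc 1: start y=6.560, vy=7.880 → t=2.178, apex=9.665, x_land=25.922, impact vy=-13.903
  bounce: vy ← 0.68·13.903 = 9.454
Arc 2: start y=0.000, vy=9.454 → t=1.891, apex=4.469, x_land=48.422, impact vy=-9.454
  bounce: vy ← 0.68·9.454 = 6.429
Arc 3: start y=0.000, vy=6.429 → t=1.286, apex=2.066, x_land=63.723, impact vy=-6.429
  bounce: vy ← 0.68·6.429 = 4.372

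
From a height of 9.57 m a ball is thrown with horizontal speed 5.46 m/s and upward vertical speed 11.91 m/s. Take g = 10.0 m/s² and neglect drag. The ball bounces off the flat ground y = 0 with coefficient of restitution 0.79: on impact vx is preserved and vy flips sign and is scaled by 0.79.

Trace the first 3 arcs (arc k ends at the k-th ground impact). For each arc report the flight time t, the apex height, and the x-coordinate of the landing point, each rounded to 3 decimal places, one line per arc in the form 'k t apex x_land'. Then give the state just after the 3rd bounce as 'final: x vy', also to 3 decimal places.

1 3.017 16.662 16.470
2 2.884 10.399 32.218
3 2.279 6.490 44.660
final: 44.660 9.000

Arc 1: start y=9.570, vy=11.910 → t=3.017, apex=16.662, x_land=16.470, impact vy=-18.255
  bounce: vy ← 0.79·18.255 = 14.422
Arc 2: start y=0.000, vy=14.422 → t=2.884, apex=10.399, x_land=32.218, impact vy=-14.422
  bounce: vy ← 0.79·14.422 = 11.393
Arc 3: start y=0.000, vy=11.393 → t=2.279, apex=6.490, x_land=44.660, impact vy=-11.393
  bounce: vy ← 0.79·11.393 = 9.000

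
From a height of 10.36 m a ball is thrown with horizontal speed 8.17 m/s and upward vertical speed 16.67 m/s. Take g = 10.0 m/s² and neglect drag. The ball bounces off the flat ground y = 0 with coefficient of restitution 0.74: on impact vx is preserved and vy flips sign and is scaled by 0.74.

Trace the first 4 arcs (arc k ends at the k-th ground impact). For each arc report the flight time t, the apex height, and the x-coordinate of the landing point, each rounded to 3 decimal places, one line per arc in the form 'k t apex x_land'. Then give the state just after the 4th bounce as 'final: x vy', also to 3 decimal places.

1 3.869 24.254 31.614
2 3.260 13.282 58.245
3 2.412 7.273 77.952
4 1.785 3.983 92.536
final: 92.536 6.604

Arc 1: start y=10.360, vy=16.670 → t=3.869, apex=24.254, x_land=31.614, impact vy=-22.025
  bounce: vy ← 0.74·22.025 = 16.298
Arc 2: start y=0.000, vy=16.298 → t=3.260, apex=13.282, x_land=58.245, impact vy=-16.298
  bounce: vy ← 0.74·16.298 = 12.061
Arc 3: start y=0.000, vy=12.061 → t=2.412, apex=7.273, x_land=77.952, impact vy=-12.061
  bounce: vy ← 0.74·12.061 = 8.925
Arc 4: start y=0.000, vy=8.925 → t=1.785, apex=3.983, x_land=92.536, impact vy=-8.925
  bounce: vy ← 0.74·8.925 = 6.604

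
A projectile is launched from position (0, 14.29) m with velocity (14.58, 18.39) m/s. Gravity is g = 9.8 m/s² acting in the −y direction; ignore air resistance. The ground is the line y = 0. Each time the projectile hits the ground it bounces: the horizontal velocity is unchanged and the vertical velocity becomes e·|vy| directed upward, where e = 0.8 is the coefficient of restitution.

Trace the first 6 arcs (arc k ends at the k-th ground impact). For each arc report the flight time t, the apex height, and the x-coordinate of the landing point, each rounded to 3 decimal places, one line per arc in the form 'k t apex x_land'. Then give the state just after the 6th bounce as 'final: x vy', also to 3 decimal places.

1 4.414 31.545 64.353
2 4.060 20.189 123.542
3 3.248 12.921 170.894
4 2.598 8.269 208.775
5 2.079 5.292 239.080
6 1.663 3.387 263.324
final: 263.324 6.518

Arc 1: start y=14.290, vy=18.390 → t=4.414, apex=31.545, x_land=64.353, impact vy=-24.865
  bounce: vy ← 0.8·24.865 = 19.892
Arc 2: start y=0.000, vy=19.892 → t=4.060, apex=20.189, x_land=123.542, impact vy=-19.892
  bounce: vy ← 0.8·19.892 = 15.914
Arc 3: start y=0.000, vy=15.914 → t=3.248, apex=12.921, x_land=170.894, impact vy=-15.914
  bounce: vy ← 0.8·15.914 = 12.731
Arc 4: start y=0.000, vy=12.731 → t=2.598, apex=8.269, x_land=208.775, impact vy=-12.731
  bounce: vy ← 0.8·12.731 = 10.185
Arc 5: start y=0.000, vy=10.185 → t=2.079, apex=5.292, x_land=239.080, impact vy=-10.185
  bounce: vy ← 0.8·10.185 = 8.148
Arc 6: start y=0.000, vy=8.148 → t=1.663, apex=3.387, x_land=263.324, impact vy=-8.148
  bounce: vy ← 0.8·8.148 = 6.518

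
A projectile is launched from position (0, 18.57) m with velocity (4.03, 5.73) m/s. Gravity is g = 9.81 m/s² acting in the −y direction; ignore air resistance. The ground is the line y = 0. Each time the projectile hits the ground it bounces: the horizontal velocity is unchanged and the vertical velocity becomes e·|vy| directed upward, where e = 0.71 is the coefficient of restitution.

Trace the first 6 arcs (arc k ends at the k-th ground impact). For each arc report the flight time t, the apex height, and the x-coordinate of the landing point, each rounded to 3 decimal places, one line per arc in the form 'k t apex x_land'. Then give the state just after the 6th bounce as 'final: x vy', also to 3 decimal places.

Arc 1: start y=18.570, vy=5.730 → t=2.616, apex=20.243, x_land=10.541, impact vy=-19.929
  bounce: vy ← 0.71·19.929 = 14.150
Arc 2: start y=0.000, vy=14.150 → t=2.885, apex=10.205, x_land=22.167, impact vy=-14.150
  bounce: vy ← 0.71·14.150 = 10.046
Arc 3: start y=0.000, vy=10.046 → t=2.048, apex=5.144, x_land=30.421, impact vy=-10.046
  bounce: vy ← 0.71·10.046 = 7.133
Arc 4: start y=0.000, vy=7.133 → t=1.454, apex=2.593, x_land=36.281, impact vy=-7.133
  bounce: vy ← 0.71·7.133 = 5.064
Arc 5: start y=0.000, vy=5.064 → t=1.032, apex=1.307, x_land=40.442, impact vy=-5.064
  bounce: vy ← 0.71·5.064 = 3.596
Arc 6: start y=0.000, vy=3.596 → t=0.733, apex=0.659, x_land=43.396, impact vy=-3.596
  bounce: vy ← 0.71·3.596 = 2.553

1 2.616 20.243 10.541
2 2.885 10.205 22.167
3 2.048 5.144 30.421
4 1.454 2.593 36.281
5 1.032 1.307 40.442
6 0.733 0.659 43.396
final: 43.396 2.553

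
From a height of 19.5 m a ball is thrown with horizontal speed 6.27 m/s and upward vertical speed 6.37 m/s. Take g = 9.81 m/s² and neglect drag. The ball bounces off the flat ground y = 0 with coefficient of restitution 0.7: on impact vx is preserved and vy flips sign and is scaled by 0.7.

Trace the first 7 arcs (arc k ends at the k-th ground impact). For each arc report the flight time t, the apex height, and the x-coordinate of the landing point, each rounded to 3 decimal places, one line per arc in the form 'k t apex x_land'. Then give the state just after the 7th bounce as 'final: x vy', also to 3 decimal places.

Arc 1: start y=19.500, vy=6.370 → t=2.746, apex=21.568, x_land=17.219, impact vy=-20.571
  bounce: vy ← 0.7·20.571 = 14.400
Arc 2: start y=0.000, vy=14.400 → t=2.936, apex=10.568, x_land=35.626, impact vy=-14.400
  bounce: vy ← 0.7·14.400 = 10.080
Arc 3: start y=0.000, vy=10.080 → t=2.055, apex=5.179, x_land=48.511, impact vy=-10.080
  bounce: vy ← 0.7·10.080 = 7.056
Arc 4: start y=0.000, vy=7.056 → t=1.439, apex=2.537, x_land=57.530, impact vy=-7.056
  bounce: vy ← 0.7·7.056 = 4.939
Arc 5: start y=0.000, vy=4.939 → t=1.007, apex=1.243, x_land=63.844, impact vy=-4.939
  bounce: vy ← 0.7·4.939 = 3.457
Arc 6: start y=0.000, vy=3.457 → t=0.705, apex=0.609, x_land=68.264, impact vy=-3.457
  bounce: vy ← 0.7·3.457 = 2.420
Arc 7: start y=0.000, vy=2.420 → t=0.493, apex=0.299, x_land=71.357, impact vy=-2.420
  bounce: vy ← 0.7·2.420 = 1.694

1 2.746 21.568 17.219
2 2.936 10.568 35.626
3 2.055 5.179 48.511
4 1.439 2.537 57.530
5 1.007 1.243 63.844
6 0.705 0.609 68.264
7 0.493 0.299 71.357
final: 71.357 1.694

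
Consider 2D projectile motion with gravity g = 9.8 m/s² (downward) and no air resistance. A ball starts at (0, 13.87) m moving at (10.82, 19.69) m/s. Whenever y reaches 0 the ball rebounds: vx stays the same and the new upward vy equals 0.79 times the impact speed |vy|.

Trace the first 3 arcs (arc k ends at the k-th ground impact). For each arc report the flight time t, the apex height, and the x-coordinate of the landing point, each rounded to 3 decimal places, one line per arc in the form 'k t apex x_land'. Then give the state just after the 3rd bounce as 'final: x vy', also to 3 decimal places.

1 4.630 33.650 50.094
2 4.141 21.001 94.894
3 3.271 13.107 130.287
final: 130.287 12.662

Arc 1: start y=13.870, vy=19.690 → t=4.630, apex=33.650, x_land=50.094, impact vy=-25.682
  bounce: vy ← 0.79·25.682 = 20.289
Arc 2: start y=0.000, vy=20.289 → t=4.141, apex=21.001, x_land=94.894, impact vy=-20.289
  bounce: vy ← 0.79·20.289 = 16.028
Arc 3: start y=0.000, vy=16.028 → t=3.271, apex=13.107, x_land=130.287, impact vy=-16.028
  bounce: vy ← 0.79·16.028 = 12.662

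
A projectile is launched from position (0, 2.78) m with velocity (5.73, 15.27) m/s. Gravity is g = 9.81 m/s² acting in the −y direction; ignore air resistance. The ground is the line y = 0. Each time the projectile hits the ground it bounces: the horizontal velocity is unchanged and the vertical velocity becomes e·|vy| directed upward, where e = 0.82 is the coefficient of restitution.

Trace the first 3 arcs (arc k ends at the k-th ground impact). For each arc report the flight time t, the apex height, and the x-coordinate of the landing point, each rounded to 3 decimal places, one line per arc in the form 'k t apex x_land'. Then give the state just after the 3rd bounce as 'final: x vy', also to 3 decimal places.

1 3.286 14.664 18.827
2 2.836 9.860 35.075
3 2.325 6.630 48.399
final: 48.399 9.352

Arc 1: start y=2.780, vy=15.270 → t=3.286, apex=14.664, x_land=18.827, impact vy=-16.962
  bounce: vy ← 0.82·16.962 = 13.909
Arc 2: start y=0.000, vy=13.909 → t=2.836, apex=9.860, x_land=35.075, impact vy=-13.909
  bounce: vy ← 0.82·13.909 = 11.405
Arc 3: start y=0.000, vy=11.405 → t=2.325, apex=6.630, x_land=48.399, impact vy=-11.405
  bounce: vy ← 0.82·11.405 = 9.352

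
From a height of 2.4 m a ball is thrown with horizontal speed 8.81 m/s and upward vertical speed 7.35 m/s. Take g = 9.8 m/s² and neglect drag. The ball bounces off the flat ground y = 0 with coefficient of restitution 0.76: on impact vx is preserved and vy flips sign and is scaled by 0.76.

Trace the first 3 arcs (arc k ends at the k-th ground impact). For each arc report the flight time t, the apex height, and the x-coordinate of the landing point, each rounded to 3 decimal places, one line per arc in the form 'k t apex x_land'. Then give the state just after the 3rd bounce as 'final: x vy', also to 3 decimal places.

1 1.776 5.156 15.645
2 1.559 2.978 29.382
3 1.185 1.720 39.822
final: 39.822 4.413

Arc 1: start y=2.400, vy=7.350 → t=1.776, apex=5.156, x_land=15.645, impact vy=-10.053
  bounce: vy ← 0.76·10.053 = 7.640
Arc 2: start y=0.000, vy=7.640 → t=1.559, apex=2.978, x_land=29.382, impact vy=-7.640
  bounce: vy ← 0.76·7.640 = 5.807
Arc 3: start y=0.000, vy=5.807 → t=1.185, apex=1.720, x_land=39.822, impact vy=-5.807
  bounce: vy ← 0.76·5.807 = 4.413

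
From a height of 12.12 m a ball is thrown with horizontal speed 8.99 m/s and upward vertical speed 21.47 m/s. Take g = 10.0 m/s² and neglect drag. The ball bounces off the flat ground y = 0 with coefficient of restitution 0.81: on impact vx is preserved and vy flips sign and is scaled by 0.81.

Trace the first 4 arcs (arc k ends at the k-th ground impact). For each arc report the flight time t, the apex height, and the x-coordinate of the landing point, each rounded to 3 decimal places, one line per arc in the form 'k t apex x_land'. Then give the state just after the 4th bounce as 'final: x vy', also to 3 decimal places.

Arc 1: start y=12.120, vy=21.470 → t=4.799, apex=35.168, x_land=43.144, impact vy=-26.521
  bounce: vy ← 0.81·26.521 = 21.482
Arc 2: start y=0.000, vy=21.482 → t=4.296, apex=23.074, x_land=81.768, impact vy=-21.482
  bounce: vy ← 0.81·21.482 = 17.400
Arc 3: start y=0.000, vy=17.400 → t=3.480, apex=15.139, x_land=113.054, impact vy=-17.400
  bounce: vy ← 0.81·17.400 = 14.094
Arc 4: start y=0.000, vy=14.094 → t=2.819, apex=9.932, x_land=138.396, impact vy=-14.094
  bounce: vy ← 0.81·14.094 = 11.416

1 4.799 35.168 43.144
2 4.296 23.074 81.768
3 3.480 15.139 113.054
4 2.819 9.932 138.396
final: 138.396 11.416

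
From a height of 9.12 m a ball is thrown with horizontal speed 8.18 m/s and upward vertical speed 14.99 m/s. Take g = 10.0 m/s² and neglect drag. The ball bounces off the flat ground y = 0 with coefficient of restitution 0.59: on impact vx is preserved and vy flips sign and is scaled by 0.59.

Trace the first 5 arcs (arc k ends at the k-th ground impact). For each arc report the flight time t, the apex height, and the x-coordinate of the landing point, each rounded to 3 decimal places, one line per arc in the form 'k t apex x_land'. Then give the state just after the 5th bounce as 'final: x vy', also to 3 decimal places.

Arc 1: start y=9.120, vy=14.990 → t=3.517, apex=20.355, x_land=28.766, impact vy=-20.177
  bounce: vy ← 0.59·20.177 = 11.904
Arc 2: start y=0.000, vy=11.904 → t=2.381, apex=7.086, x_land=48.242, impact vy=-11.904
  bounce: vy ← 0.59·11.904 = 7.024
Arc 3: start y=0.000, vy=7.024 → t=1.405, apex=2.466, x_land=59.732, impact vy=-7.024
  bounce: vy ← 0.59·7.024 = 4.144
Arc 4: start y=0.000, vy=4.144 → t=0.829, apex=0.859, x_land=66.512, impact vy=-4.144
  bounce: vy ← 0.59·4.144 = 2.445
Arc 5: start y=0.000, vy=2.445 → t=0.489, apex=0.299, x_land=70.511, impact vy=-2.445
  bounce: vy ← 0.59·2.445 = 1.442

1 3.517 20.355 28.766
2 2.381 7.086 48.242
3 1.405 2.466 59.732
4 0.829 0.859 66.512
5 0.489 0.299 70.511
final: 70.511 1.442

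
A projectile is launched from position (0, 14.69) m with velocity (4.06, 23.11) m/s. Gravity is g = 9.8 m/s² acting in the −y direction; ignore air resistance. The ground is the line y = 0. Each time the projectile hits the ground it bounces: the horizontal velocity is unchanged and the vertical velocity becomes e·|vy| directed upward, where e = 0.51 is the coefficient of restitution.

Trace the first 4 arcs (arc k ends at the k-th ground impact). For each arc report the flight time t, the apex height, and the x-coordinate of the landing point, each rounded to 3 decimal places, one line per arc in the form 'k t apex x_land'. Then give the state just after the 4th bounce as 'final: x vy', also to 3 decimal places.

1 5.284 41.939 21.452
2 2.984 10.908 33.567
3 1.522 2.837 39.746
4 0.776 0.738 42.897
final: 42.897 1.940

Arc 1: start y=14.690, vy=23.110 → t=5.284, apex=41.939, x_land=21.452, impact vy=-28.670
  bounce: vy ← 0.51·28.670 = 14.622
Arc 2: start y=0.000, vy=14.622 → t=2.984, apex=10.908, x_land=33.567, impact vy=-14.622
  bounce: vy ← 0.51·14.622 = 7.457
Arc 3: start y=0.000, vy=7.457 → t=1.522, apex=2.837, x_land=39.746, impact vy=-7.457
  bounce: vy ← 0.51·7.457 = 3.803
Arc 4: start y=0.000, vy=3.803 → t=0.776, apex=0.738, x_land=42.897, impact vy=-3.803
  bounce: vy ← 0.51·3.803 = 1.940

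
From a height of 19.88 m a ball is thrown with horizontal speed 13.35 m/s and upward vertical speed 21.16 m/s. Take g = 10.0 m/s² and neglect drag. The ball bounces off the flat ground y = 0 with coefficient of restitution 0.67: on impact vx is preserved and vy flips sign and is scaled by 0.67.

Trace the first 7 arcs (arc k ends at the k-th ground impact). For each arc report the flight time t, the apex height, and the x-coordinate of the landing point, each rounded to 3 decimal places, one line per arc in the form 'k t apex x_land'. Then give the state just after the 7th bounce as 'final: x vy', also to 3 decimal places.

1 5.023 42.267 67.063
2 3.896 18.974 119.075
3 2.610 8.517 153.923
4 1.749 3.823 177.272
5 1.172 1.716 192.915
6 0.785 0.770 203.396
7 0.526 0.346 210.418
final: 210.418 1.762

Arc 1: start y=19.880, vy=21.160 → t=5.023, apex=42.267, x_land=67.063, impact vy=-29.075
  bounce: vy ← 0.67·29.075 = 19.480
Arc 2: start y=0.000, vy=19.480 → t=3.896, apex=18.974, x_land=119.075, impact vy=-19.480
  bounce: vy ← 0.67·19.480 = 13.052
Arc 3: start y=0.000, vy=13.052 → t=2.610, apex=8.517, x_land=153.923, impact vy=-13.052
  bounce: vy ← 0.67·13.052 = 8.745
Arc 4: start y=0.000, vy=8.745 → t=1.749, apex=3.823, x_land=177.272, impact vy=-8.745
  bounce: vy ← 0.67·8.745 = 5.859
Arc 5: start y=0.000, vy=5.859 → t=1.172, apex=1.716, x_land=192.915, impact vy=-5.859
  bounce: vy ← 0.67·5.859 = 3.925
Arc 6: start y=0.000, vy=3.925 → t=0.785, apex=0.770, x_land=203.396, impact vy=-3.925
  bounce: vy ← 0.67·3.925 = 2.630
Arc 7: start y=0.000, vy=2.630 → t=0.526, apex=0.346, x_land=210.418, impact vy=-2.630
  bounce: vy ← 0.67·2.630 = 1.762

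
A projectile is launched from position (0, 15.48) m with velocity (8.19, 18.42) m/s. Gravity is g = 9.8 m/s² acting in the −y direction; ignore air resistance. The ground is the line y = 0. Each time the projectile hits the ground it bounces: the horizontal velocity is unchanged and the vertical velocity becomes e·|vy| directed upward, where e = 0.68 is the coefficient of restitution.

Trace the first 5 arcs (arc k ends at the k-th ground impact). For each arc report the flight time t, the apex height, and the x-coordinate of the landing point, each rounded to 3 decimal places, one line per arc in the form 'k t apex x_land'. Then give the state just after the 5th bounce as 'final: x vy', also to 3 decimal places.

1 4.466 32.791 36.581
2 3.518 15.163 65.394
3 2.392 7.011 84.988
4 1.627 3.242 98.312
5 1.106 1.499 107.372
final: 107.372 3.686

Arc 1: start y=15.480, vy=18.420 → t=4.466, apex=32.791, x_land=36.581, impact vy=-25.352
  bounce: vy ← 0.68·25.352 = 17.239
Arc 2: start y=0.000, vy=17.239 → t=3.518, apex=15.163, x_land=65.394, impact vy=-17.239
  bounce: vy ← 0.68·17.239 = 11.723
Arc 3: start y=0.000, vy=11.723 → t=2.392, apex=7.011, x_land=84.988, impact vy=-11.723
  bounce: vy ← 0.68·11.723 = 7.971
Arc 4: start y=0.000, vy=7.971 → t=1.627, apex=3.242, x_land=98.312, impact vy=-7.971
  bounce: vy ← 0.68·7.971 = 5.421
Arc 5: start y=0.000, vy=5.421 → t=1.106, apex=1.499, x_land=107.372, impact vy=-5.421
  bounce: vy ← 0.68·5.421 = 3.686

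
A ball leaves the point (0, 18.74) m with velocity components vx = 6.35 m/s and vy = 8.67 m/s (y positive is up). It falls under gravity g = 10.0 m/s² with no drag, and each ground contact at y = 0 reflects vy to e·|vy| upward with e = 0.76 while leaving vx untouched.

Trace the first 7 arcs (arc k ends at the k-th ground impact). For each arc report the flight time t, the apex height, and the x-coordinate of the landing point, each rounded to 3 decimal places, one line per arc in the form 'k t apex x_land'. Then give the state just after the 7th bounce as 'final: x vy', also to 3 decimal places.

1 2.988 22.498 18.975
2 3.224 12.995 39.450
3 2.450 7.506 55.010
4 1.862 4.335 66.836
5 1.415 2.504 75.824
6 1.076 1.446 82.654
7 0.818 0.835 87.846
final: 87.846 3.107

Arc 1: start y=18.740, vy=8.670 → t=2.988, apex=22.498, x_land=18.975, impact vy=-21.212
  bounce: vy ← 0.76·21.212 = 16.121
Arc 2: start y=0.000, vy=16.121 → t=3.224, apex=12.995, x_land=39.450, impact vy=-16.121
  bounce: vy ← 0.76·16.121 = 12.252
Arc 3: start y=0.000, vy=12.252 → t=2.450, apex=7.506, x_land=55.010, impact vy=-12.252
  bounce: vy ← 0.76·12.252 = 9.312
Arc 4: start y=0.000, vy=9.312 → t=1.862, apex=4.335, x_land=66.836, impact vy=-9.312
  bounce: vy ← 0.76·9.312 = 7.077
Arc 5: start y=0.000, vy=7.077 → t=1.415, apex=2.504, x_land=75.824, impact vy=-7.077
  bounce: vy ← 0.76·7.077 = 5.378
Arc 6: start y=0.000, vy=5.378 → t=1.076, apex=1.446, x_land=82.654, impact vy=-5.378
  bounce: vy ← 0.76·5.378 = 4.088
Arc 7: start y=0.000, vy=4.088 → t=0.818, apex=0.835, x_land=87.846, impact vy=-4.088
  bounce: vy ← 0.76·4.088 = 3.107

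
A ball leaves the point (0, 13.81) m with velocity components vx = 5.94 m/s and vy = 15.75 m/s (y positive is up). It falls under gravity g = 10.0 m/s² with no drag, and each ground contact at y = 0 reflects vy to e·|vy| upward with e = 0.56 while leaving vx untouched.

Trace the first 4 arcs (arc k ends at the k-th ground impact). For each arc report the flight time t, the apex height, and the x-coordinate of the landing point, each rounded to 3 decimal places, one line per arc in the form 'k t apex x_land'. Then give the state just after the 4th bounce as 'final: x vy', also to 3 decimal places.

1 3.865 26.213 22.956
2 2.564 8.220 38.189
3 1.436 2.578 46.719
4 0.804 0.808 51.496
final: 51.496 2.252

Arc 1: start y=13.810, vy=15.750 → t=3.865, apex=26.213, x_land=22.956, impact vy=-22.897
  bounce: vy ← 0.56·22.897 = 12.822
Arc 2: start y=0.000, vy=12.822 → t=2.564, apex=8.220, x_land=38.189, impact vy=-12.822
  bounce: vy ← 0.56·12.822 = 7.180
Arc 3: start y=0.000, vy=7.180 → t=1.436, apex=2.578, x_land=46.719, impact vy=-7.180
  bounce: vy ← 0.56·7.180 = 4.021
Arc 4: start y=0.000, vy=4.021 → t=0.804, apex=0.808, x_land=51.496, impact vy=-4.021
  bounce: vy ← 0.56·4.021 = 2.252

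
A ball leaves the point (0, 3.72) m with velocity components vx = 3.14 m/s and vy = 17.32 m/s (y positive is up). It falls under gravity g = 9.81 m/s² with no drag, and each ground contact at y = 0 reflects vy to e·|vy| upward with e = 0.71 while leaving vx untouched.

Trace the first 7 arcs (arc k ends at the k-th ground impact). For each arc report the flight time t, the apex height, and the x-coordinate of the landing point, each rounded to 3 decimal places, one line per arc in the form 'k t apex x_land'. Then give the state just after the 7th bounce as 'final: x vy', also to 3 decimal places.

Arc 1: start y=3.720, vy=17.320 → t=3.734, apex=19.010, x_land=11.725, impact vy=-19.312
  bounce: vy ← 0.71·19.312 = 13.712
Arc 2: start y=0.000, vy=13.712 → t=2.795, apex=9.583, x_land=20.503, impact vy=-13.712
  bounce: vy ← 0.71·13.712 = 9.735
Arc 3: start y=0.000, vy=9.735 → t=1.985, apex=4.831, x_land=26.735, impact vy=-9.735
  bounce: vy ← 0.71·9.735 = 6.912
Arc 4: start y=0.000, vy=6.912 → t=1.409, apex=2.435, x_land=31.160, impact vy=-6.912
  bounce: vy ← 0.71·6.912 = 4.908
Arc 5: start y=0.000, vy=4.908 → t=1.001, apex=1.228, x_land=34.302, impact vy=-4.908
  bounce: vy ← 0.71·4.908 = 3.484
Arc 6: start y=0.000, vy=3.484 → t=0.710, apex=0.619, x_land=36.533, impact vy=-3.484
  bounce: vy ← 0.71·3.484 = 2.474
Arc 7: start y=0.000, vy=2.474 → t=0.504, apex=0.312, x_land=38.116, impact vy=-2.474
  bounce: vy ← 0.71·2.474 = 1.756

1 3.734 19.010 11.725
2 2.795 9.583 20.503
3 1.985 4.831 26.735
4 1.409 2.435 31.160
5 1.001 1.228 34.302
6 0.710 0.619 36.533
7 0.504 0.312 38.116
final: 38.116 1.756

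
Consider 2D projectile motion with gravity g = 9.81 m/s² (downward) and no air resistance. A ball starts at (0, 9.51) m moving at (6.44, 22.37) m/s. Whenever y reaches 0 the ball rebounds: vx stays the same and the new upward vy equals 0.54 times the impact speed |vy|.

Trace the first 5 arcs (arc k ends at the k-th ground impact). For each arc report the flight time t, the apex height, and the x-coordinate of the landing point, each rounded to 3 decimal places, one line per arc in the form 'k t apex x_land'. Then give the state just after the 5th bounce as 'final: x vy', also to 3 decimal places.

1 4.952 35.015 31.892
2 2.886 10.211 50.475
3 1.558 2.977 60.510
4 0.841 0.868 65.929
5 0.454 0.253 68.855
final: 68.855 1.204

Arc 1: start y=9.510, vy=22.370 → t=4.952, apex=35.015, x_land=31.892, impact vy=-26.211
  bounce: vy ← 0.54·26.211 = 14.154
Arc 2: start y=0.000, vy=14.154 → t=2.886, apex=10.211, x_land=50.475, impact vy=-14.154
  bounce: vy ← 0.54·14.154 = 7.643
Arc 3: start y=0.000, vy=7.643 → t=1.558, apex=2.977, x_land=60.510, impact vy=-7.643
  bounce: vy ← 0.54·7.643 = 4.127
Arc 4: start y=0.000, vy=4.127 → t=0.841, apex=0.868, x_land=65.929, impact vy=-4.127
  bounce: vy ← 0.54·4.127 = 2.229
Arc 5: start y=0.000, vy=2.229 → t=0.454, apex=0.253, x_land=68.855, impact vy=-2.229
  bounce: vy ← 0.54·2.229 = 1.204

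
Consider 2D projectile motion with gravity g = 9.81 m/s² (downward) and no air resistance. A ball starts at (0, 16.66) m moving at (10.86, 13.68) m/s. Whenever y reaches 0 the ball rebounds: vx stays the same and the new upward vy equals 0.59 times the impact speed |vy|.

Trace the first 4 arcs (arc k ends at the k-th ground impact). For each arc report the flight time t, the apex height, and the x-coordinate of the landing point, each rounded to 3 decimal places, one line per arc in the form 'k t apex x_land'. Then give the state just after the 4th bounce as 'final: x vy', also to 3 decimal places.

1 3.706 26.198 40.243
2 2.727 9.120 69.859
3 1.609 3.175 87.332
4 0.949 1.105 97.642
final: 97.642 2.747

Arc 1: start y=16.660, vy=13.680 → t=3.706, apex=26.198, x_land=40.243, impact vy=-22.672
  bounce: vy ← 0.59·22.672 = 13.376
Arc 2: start y=0.000, vy=13.376 → t=2.727, apex=9.120, x_land=69.859, impact vy=-13.376
  bounce: vy ← 0.59·13.376 = 7.892
Arc 3: start y=0.000, vy=7.892 → t=1.609, apex=3.175, x_land=87.332, impact vy=-7.892
  bounce: vy ← 0.59·7.892 = 4.656
Arc 4: start y=0.000, vy=4.656 → t=0.949, apex=1.105, x_land=97.642, impact vy=-4.656
  bounce: vy ← 0.59·4.656 = 2.747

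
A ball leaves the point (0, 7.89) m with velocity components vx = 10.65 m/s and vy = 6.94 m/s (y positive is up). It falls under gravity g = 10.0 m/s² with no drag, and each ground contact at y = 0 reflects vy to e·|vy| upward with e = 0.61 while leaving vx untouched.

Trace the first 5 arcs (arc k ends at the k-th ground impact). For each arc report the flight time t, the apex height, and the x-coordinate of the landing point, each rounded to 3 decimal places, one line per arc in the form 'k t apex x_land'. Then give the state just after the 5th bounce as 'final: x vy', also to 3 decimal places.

1 2.129 10.298 22.675
2 1.751 3.832 41.322
3 1.068 1.426 52.697
4 0.652 0.531 59.635
5 0.397 0.197 63.868
final: 63.868 1.212

Arc 1: start y=7.890, vy=6.940 → t=2.129, apex=10.298, x_land=22.675, impact vy=-14.351
  bounce: vy ← 0.61·14.351 = 8.754
Arc 2: start y=0.000, vy=8.754 → t=1.751, apex=3.832, x_land=41.322, impact vy=-8.754
  bounce: vy ← 0.61·8.754 = 5.340
Arc 3: start y=0.000, vy=5.340 → t=1.068, apex=1.426, x_land=52.697, impact vy=-5.340
  bounce: vy ← 0.61·5.340 = 3.258
Arc 4: start y=0.000, vy=3.258 → t=0.652, apex=0.531, x_land=59.635, impact vy=-3.258
  bounce: vy ← 0.61·3.258 = 1.987
Arc 5: start y=0.000, vy=1.987 → t=0.397, apex=0.197, x_land=63.868, impact vy=-1.987
  bounce: vy ← 0.61·1.987 = 1.212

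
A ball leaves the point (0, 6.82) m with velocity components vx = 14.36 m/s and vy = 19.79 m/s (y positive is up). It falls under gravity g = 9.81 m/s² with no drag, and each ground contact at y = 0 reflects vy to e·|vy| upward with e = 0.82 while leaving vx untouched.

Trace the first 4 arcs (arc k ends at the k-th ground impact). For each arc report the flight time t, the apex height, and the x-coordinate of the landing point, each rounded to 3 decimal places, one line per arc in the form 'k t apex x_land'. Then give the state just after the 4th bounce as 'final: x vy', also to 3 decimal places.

1 4.354 26.781 62.523
2 3.832 18.008 117.553
3 3.142 12.108 162.677
4 2.577 8.142 199.679
final: 199.679 10.364

Arc 1: start y=6.820, vy=19.790 → t=4.354, apex=26.781, x_land=62.523, impact vy=-22.923
  bounce: vy ← 0.82·22.923 = 18.797
Arc 2: start y=0.000, vy=18.797 → t=3.832, apex=18.008, x_land=117.553, impact vy=-18.797
  bounce: vy ← 0.82·18.797 = 15.413
Arc 3: start y=0.000, vy=15.413 → t=3.142, apex=12.108, x_land=162.677, impact vy=-15.413
  bounce: vy ← 0.82·15.413 = 12.639
Arc 4: start y=0.000, vy=12.639 → t=2.577, apex=8.142, x_land=199.679, impact vy=-12.639
  bounce: vy ← 0.82·12.639 = 10.364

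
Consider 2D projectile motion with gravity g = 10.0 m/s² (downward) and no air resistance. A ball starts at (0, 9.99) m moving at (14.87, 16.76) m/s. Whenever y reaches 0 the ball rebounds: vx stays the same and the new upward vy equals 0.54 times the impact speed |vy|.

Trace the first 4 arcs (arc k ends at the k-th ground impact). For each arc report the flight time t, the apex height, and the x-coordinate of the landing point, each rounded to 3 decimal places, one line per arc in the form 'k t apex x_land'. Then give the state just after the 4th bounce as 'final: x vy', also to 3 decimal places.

1 3.868 24.035 57.524
2 2.368 7.009 92.735
3 1.279 2.044 111.748
4 0.690 0.596 122.016
final: 122.016 1.864

Arc 1: start y=9.990, vy=16.760 → t=3.868, apex=24.035, x_land=57.524, impact vy=-21.925
  bounce: vy ← 0.54·21.925 = 11.839
Arc 2: start y=0.000, vy=11.839 → t=2.368, apex=7.009, x_land=92.735, impact vy=-11.839
  bounce: vy ← 0.54·11.839 = 6.393
Arc 3: start y=0.000, vy=6.393 → t=1.279, apex=2.044, x_land=111.748, impact vy=-6.393
  bounce: vy ← 0.54·6.393 = 3.452
Arc 4: start y=0.000, vy=3.452 → t=0.690, apex=0.596, x_land=122.016, impact vy=-3.452
  bounce: vy ← 0.54·3.452 = 1.864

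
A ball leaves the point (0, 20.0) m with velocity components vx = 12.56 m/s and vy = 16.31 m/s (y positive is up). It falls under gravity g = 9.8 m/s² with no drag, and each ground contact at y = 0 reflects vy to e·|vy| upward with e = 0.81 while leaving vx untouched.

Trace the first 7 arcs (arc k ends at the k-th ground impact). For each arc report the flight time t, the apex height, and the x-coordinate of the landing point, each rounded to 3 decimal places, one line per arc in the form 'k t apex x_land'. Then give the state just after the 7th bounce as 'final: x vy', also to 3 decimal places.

Arc 1: start y=20.000, vy=16.310 → t=4.282, apex=33.572, x_land=53.780, impact vy=-25.652
  bounce: vy ← 0.81·25.652 = 20.778
Arc 2: start y=0.000, vy=20.778 → t=4.240, apex=22.027, x_land=107.039, impact vy=-20.778
  bounce: vy ← 0.81·20.778 = 16.830
Arc 3: start y=0.000, vy=16.830 → t=3.435, apex=14.452, x_land=150.179, impact vy=-16.830
  bounce: vy ← 0.81·16.830 = 13.632
Arc 4: start y=0.000, vy=13.632 → t=2.782, apex=9.482, x_land=185.123, impact vy=-13.632
  bounce: vy ← 0.81·13.632 = 11.042
Arc 5: start y=0.000, vy=11.042 → t=2.254, apex=6.221, x_land=213.427, impact vy=-11.042
  bounce: vy ← 0.81·11.042 = 8.944
Arc 6: start y=0.000, vy=8.944 → t=1.825, apex=4.082, x_land=236.354, impact vy=-8.944
  bounce: vy ← 0.81·8.944 = 7.245
Arc 7: start y=0.000, vy=7.245 → t=1.479, apex=2.678, x_land=254.924, impact vy=-7.245
  bounce: vy ← 0.81·7.245 = 5.868

1 4.282 33.572 53.780
2 4.240 22.027 107.039
3 3.435 14.452 150.179
4 2.782 9.482 185.123
5 2.254 6.221 213.427
6 1.825 4.082 236.354
7 1.479 2.678 254.924
final: 254.924 5.868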